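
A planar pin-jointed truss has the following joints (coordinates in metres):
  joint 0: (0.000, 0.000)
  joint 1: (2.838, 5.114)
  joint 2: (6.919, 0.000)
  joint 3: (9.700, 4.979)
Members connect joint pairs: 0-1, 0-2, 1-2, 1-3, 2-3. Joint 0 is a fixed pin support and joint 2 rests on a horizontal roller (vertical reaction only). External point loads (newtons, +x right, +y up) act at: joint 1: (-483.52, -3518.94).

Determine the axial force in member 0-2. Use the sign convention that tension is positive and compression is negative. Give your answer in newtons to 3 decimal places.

N=4 nodes, M=5 members, R=3 reactions → 2N=8, M+R=8
member 0 (0-1): L=5.8487, (cx,cy)=(0.4852,0.8744)
member 1 (0-2): L=6.9190, (cx,cy)=(1.0000,0.0000)
member 2 (1-2): L=6.5427, (cx,cy)=(0.6237,-0.7816)
member 3 (1-3): L=6.8633, (cx,cy)=(0.9998,-0.0197)
member 4 (2-3): L=5.7030, (cx,cy)=(0.4876,0.8730)
solve A·x = −loads:
  F[0-1] = -2782.4655 N (compression)
  F[0-2] = +866.6335 N (tension)
  F[1-2] = -1389.4058 N (compression)
  F[1-3] = -0.0000 N (compression)
  F[2-3] = +0.0000 N (tension)
  Rx@0 = +483.5200 N
  Ry@0 = +2432.9405 N
  Ry@2 = +1085.9995 N

866.634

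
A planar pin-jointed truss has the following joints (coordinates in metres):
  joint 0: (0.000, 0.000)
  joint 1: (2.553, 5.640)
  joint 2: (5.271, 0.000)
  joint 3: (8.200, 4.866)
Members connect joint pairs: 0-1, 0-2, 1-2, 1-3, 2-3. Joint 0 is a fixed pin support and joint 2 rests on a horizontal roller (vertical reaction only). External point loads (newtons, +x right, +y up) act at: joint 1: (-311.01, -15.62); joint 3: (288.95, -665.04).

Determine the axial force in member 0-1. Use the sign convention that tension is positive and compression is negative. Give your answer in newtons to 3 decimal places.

N=4 nodes, M=5 members, R=3 reactions → 2N=8, M+R=8
member 0 (0-1): L=6.1909, (cx,cy)=(0.4124,0.9110)
member 1 (0-2): L=5.2710, (cx,cy)=(1.0000,0.0000)
member 2 (1-2): L=6.2608, (cx,cy)=(0.4341,-0.9008)
member 3 (1-3): L=5.6998, (cx,cy)=(0.9907,-0.1358)
member 4 (2-3): L=5.6795, (cx,cy)=(0.5157,0.8568)
solve A·x = −loads:
  F[0-1] = +324.3229 N (tension)
  F[0-2] = -155.8038 N (compression)
  F[1-2] = -442.1989 N (compression)
  F[1-3] = +642.6799 N (tension)
  F[2-3] = -674.3621 N (compression)
  Rx@0 = +22.0600 N
  Ry@0 = -295.4622 N
  Ry@2 = +976.1222 N

324.323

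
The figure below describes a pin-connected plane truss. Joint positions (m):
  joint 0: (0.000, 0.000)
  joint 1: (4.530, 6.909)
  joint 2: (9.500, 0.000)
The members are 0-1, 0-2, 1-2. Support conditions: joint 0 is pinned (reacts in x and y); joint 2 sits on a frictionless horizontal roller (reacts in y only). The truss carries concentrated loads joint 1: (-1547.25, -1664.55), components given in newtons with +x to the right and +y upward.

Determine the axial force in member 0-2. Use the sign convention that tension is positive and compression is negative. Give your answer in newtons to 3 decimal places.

N=3 nodes, M=3 members, R=3 reactions → 2N=6, M+R=6
member 0 (0-1): L=8.2617, (cx,cy)=(0.5483,0.8363)
member 1 (0-2): L=9.5000, (cx,cy)=(1.0000,0.0000)
member 2 (1-2): L=8.5109, (cx,cy)=(0.5840,-0.8118)
solve A·x = −loads:
  F[0-1] = -2386.8803 N (compression)
  F[0-2] = -238.4869 N (compression)
  F[1-2] = +408.3974 N (tension)
  Rx@0 = +1547.2500 N
  Ry@0 = +1996.0804 N
  Ry@2 = -331.5304 N

-238.487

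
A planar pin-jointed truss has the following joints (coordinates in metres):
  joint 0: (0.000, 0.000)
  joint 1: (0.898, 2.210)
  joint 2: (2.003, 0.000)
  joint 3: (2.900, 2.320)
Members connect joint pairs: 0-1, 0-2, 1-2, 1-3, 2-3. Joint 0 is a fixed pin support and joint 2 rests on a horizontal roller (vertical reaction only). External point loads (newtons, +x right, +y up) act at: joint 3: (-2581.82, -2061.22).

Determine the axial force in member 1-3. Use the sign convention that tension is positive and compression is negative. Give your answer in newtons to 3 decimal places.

-1826.365

N=4 nodes, M=5 members, R=3 reactions → 2N=8, M+R=8
member 0 (0-1): L=2.3855, (cx,cy)=(0.3764,0.9264)
member 1 (0-2): L=2.0030, (cx,cy)=(1.0000,0.0000)
member 2 (1-2): L=2.4709, (cx,cy)=(0.4472,-0.8944)
member 3 (1-3): L=2.0050, (cx,cy)=(0.9985,0.0549)
member 4 (2-3): L=2.4874, (cx,cy)=(0.3606,0.9327)
solve A·x = −loads:
  F[0-1] = -2231.5043 N (compression)
  F[0-2] = -1741.7824 N (compression)
  F[1-2] = +2199.3455 N (tension)
  F[1-3] = -1826.3654 N (compression)
  F[2-3] = -2102.4938 N (compression)
  Rx@0 = +2581.8200 N
  Ry@0 = +2067.3530 N
  Ry@2 = -6.1330 N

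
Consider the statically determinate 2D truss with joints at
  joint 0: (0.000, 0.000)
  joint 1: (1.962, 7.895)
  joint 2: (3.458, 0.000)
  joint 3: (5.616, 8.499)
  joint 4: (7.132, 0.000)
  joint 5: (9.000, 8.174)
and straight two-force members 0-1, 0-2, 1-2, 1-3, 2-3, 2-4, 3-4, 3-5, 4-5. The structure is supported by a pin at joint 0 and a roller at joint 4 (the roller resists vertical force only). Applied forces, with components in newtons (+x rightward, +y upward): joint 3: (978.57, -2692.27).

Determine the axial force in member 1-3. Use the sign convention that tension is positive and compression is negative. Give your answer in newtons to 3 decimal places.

255.631

N=6 nodes, M=9 members, R=3 reactions → 2N=12, M+R=12
member 0 (0-1): L=8.1351, (cx,cy)=(0.2412,0.9705)
member 1 (0-2): L=3.4580, (cx,cy)=(1.0000,0.0000)
member 2 (1-2): L=8.0355, (cx,cy)=(0.1862,-0.9825)
member 3 (1-3): L=3.7036, (cx,cy)=(0.9866,0.1631)
member 4 (2-3): L=8.7687, (cx,cy)=(0.2461,0.9692)
member 5 (2-4): L=3.6740, (cx,cy)=(1.0000,0.0000)
member 6 (3-4): L=8.6331, (cx,cy)=(0.1756,-0.9845)
member 7 (3-5): L=3.3996, (cx,cy)=(0.9954,-0.0956)
member 8 (4-5): L=8.3847, (cx,cy)=(0.2228,0.9749)
solve A·x = −loads:
  F[0-1] = +611.9196 N (tension)
  F[0-2] = +830.9897 N (tension)
  F[1-2] = -561.9923 N (compression)
  F[1-3] = +255.6312 N (tension)
  F[2-3] = +569.6884 N (tension)
  F[2-4] = +586.1593 N (tension)
  F[3-4] = -3337.9950 N (compression)
  F[3-5] = -0.0000 N (compression)
  F[4-5] = +0.0000 N (tension)
  Rx@0 = -978.5700 N
  Ry@0 = -593.8566 N
  Ry@4 = +3286.1266 N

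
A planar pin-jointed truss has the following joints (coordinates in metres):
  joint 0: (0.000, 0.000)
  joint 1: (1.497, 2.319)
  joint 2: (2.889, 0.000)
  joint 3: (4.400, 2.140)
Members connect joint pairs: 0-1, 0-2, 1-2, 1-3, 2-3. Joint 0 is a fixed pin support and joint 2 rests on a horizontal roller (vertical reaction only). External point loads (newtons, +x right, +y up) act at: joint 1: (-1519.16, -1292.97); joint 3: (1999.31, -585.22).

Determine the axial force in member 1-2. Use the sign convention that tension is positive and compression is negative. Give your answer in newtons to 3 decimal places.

-1609.705

N=4 nodes, M=5 members, R=3 reactions → 2N=8, M+R=8
member 0 (0-1): L=2.7602, (cx,cy)=(0.5423,0.8402)
member 1 (0-2): L=2.8890, (cx,cy)=(1.0000,0.0000)
member 2 (1-2): L=2.7047, (cx,cy)=(0.5147,-0.8574)
member 3 (1-3): L=2.9085, (cx,cy)=(0.9981,-0.0615)
member 4 (2-3): L=2.6197, (cx,cy)=(0.5768,0.8169)
solve A·x = −loads:
  F[0-1] = -65.9012 N (compression)
  F[0-2] = +515.8915 N (tension)
  F[1-2] = -1609.7055 N (compression)
  F[1-3] = +2316.2584 N (tension)
  F[2-3] = -541.8935 N (compression)
  Rx@0 = -480.1500 N
  Ry@0 = +55.3671 N
  Ry@2 = +1822.8229 N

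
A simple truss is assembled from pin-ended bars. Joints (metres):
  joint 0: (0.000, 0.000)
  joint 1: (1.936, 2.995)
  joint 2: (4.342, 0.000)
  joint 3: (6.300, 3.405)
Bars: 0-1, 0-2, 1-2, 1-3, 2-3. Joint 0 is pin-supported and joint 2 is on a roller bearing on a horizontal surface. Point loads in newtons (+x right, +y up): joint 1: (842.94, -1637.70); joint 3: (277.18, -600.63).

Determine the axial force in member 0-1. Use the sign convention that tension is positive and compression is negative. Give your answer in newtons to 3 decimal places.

N=4 nodes, M=5 members, R=3 reactions → 2N=8, M+R=8
member 0 (0-1): L=3.5662, (cx,cy)=(0.5429,0.8398)
member 1 (0-2): L=4.3420, (cx,cy)=(1.0000,0.0000)
member 2 (1-2): L=3.8417, (cx,cy)=(0.6263,-0.7796)
member 3 (1-3): L=4.3832, (cx,cy)=(0.9956,0.0935)
member 4 (2-3): L=3.9278, (cx,cy)=(0.4985,0.8669)
solve A·x = −loads:
  F[0-1] = +193.0981 N (tension)
  F[0-2] = +1015.2933 N (tension)
  F[1-2] = -2229.4028 N (compression)
  F[1-3] = +661.0173 N (tension)
  F[2-3] = -764.1785 N (compression)
  Rx@0 = -1120.1200 N
  Ry@0 = -162.1673 N
  Ry@2 = +2400.4973 N

193.098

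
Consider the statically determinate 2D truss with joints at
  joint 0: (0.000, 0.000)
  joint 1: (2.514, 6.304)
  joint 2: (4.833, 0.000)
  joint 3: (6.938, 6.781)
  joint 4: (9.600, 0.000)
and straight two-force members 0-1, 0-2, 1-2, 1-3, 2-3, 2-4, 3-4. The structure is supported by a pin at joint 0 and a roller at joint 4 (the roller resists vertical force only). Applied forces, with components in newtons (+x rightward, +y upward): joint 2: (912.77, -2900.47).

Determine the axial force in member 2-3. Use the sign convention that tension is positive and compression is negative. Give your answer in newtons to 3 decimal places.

1648.847

N=5 nodes, M=7 members, R=3 reactions → 2N=10, M+R=10
member 0 (0-1): L=6.7868, (cx,cy)=(0.3704,0.9289)
member 1 (0-2): L=4.8330, (cx,cy)=(1.0000,0.0000)
member 2 (1-2): L=6.7170, (cx,cy)=(0.3452,-0.9385)
member 3 (1-3): L=4.4496, (cx,cy)=(0.9942,0.1072)
member 4 (2-3): L=7.1002, (cx,cy)=(0.2965,0.9550)
member 5 (2-4): L=4.7670, (cx,cy)=(1.0000,0.0000)
member 6 (3-4): L=7.2848, (cx,cy)=(0.3654,-0.9308)
solve A·x = −loads:
  F[0-1] = -1550.5685 N (compression)
  F[0-2] = +1487.1395 N (tension)
  F[1-2] = +1412.6086 N (tension)
  F[1-3] = -1068.2184 N (compression)
  F[2-3] = +1648.8466 N (tension)
  F[2-4] = +573.2291 N (tension)
  F[3-4] = -1568.6910 N (compression)
  Rx@0 = -912.7700 N
  Ry@0 = +1440.2646 N
  Ry@4 = +1460.2054 N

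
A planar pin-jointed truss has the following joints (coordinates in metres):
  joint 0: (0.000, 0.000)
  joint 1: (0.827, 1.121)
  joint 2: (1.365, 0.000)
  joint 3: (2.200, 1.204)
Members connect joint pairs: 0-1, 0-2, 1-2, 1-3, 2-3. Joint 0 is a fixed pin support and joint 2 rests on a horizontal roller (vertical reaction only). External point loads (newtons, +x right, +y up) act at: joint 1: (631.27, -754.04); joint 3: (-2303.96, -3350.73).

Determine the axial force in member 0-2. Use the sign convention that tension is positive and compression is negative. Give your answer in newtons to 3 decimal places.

-1848.812

N=4 nodes, M=5 members, R=3 reactions → 2N=8, M+R=8
member 0 (0-1): L=1.3930, (cx,cy)=(0.5937,0.8047)
member 1 (0-2): L=1.3650, (cx,cy)=(1.0000,0.0000)
member 2 (1-2): L=1.2434, (cx,cy)=(0.4327,-0.9015)
member 3 (1-3): L=1.3755, (cx,cy)=(0.9982,0.0603)
member 4 (2-3): L=1.4652, (cx,cy)=(0.5699,0.8217)
solve A·x = −loads:
  F[0-1] = +296.6697 N (tension)
  F[0-2] = -1848.8122 N (compression)
  F[1-2] = -1099.7991 N (compression)
  F[1-3] = +20.7498 N (tension)
  F[2-3] = -4079.2013 N (compression)
  Rx@0 = +1672.6900 N
  Ry@0 = -238.7340 N
  Ry@2 = +4343.5040 N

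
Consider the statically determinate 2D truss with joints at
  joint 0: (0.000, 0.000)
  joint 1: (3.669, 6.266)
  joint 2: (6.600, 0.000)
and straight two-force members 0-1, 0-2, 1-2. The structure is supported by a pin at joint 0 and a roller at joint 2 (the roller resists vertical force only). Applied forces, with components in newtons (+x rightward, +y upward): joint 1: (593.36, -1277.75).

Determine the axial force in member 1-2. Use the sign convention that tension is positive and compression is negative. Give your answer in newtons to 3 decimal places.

-1406.096

N=3 nodes, M=3 members, R=3 reactions → 2N=6, M+R=6
member 0 (0-1): L=7.2612, (cx,cy)=(0.5053,0.8629)
member 1 (0-2): L=6.6000, (cx,cy)=(1.0000,0.0000)
member 2 (1-2): L=6.9176, (cx,cy)=(0.4237,-0.9058)
solve A·x = −loads:
  F[0-1] = -4.7567 N (compression)
  F[0-2] = +595.7635 N (tension)
  F[1-2] = -1406.0961 N (compression)
  Rx@0 = -593.3600 N
  Ry@0 = +4.1048 N
  Ry@2 = +1273.6452 N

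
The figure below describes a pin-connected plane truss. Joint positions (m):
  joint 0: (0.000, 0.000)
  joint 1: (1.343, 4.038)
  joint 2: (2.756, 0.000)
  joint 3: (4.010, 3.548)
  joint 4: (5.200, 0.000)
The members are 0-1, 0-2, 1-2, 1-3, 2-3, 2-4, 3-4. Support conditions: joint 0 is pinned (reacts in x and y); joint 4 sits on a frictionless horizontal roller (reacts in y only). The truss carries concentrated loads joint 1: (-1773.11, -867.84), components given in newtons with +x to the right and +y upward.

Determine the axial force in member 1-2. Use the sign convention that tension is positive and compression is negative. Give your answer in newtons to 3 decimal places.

N=5 nodes, M=7 members, R=3 reactions → 2N=10, M+R=10
member 0 (0-1): L=4.2555, (cx,cy)=(0.3156,0.9489)
member 1 (0-2): L=2.7560, (cx,cy)=(1.0000,0.0000)
member 2 (1-2): L=4.2781, (cx,cy)=(0.3303,-0.9439)
member 3 (1-3): L=2.7116, (cx,cy)=(0.9835,-0.1807)
member 4 (2-3): L=3.7631, (cx,cy)=(0.3332,0.9428)
member 5 (2-4): L=2.4440, (cx,cy)=(1.0000,0.0000)
member 6 (3-4): L=3.7422, (cx,cy)=(0.3180,-0.9481)
solve A·x = −loads:
  F[0-1] = -2129.4165 N (compression)
  F[0-2] = -1101.0806 N (compression)
  F[1-2] = +1076.1507 N (tension)
  F[1-3] = +758.1213 N (tension)
  F[2-3] = -1077.3345 N (compression)
  F[2-4] = -386.6332 N (compression)
  F[3-4] = +1215.8626 N (tension)
  Rx@0 = +1773.1100 N
  Ry@0 = +2020.5917 N
  Ry@4 = -1152.7517 N

1076.151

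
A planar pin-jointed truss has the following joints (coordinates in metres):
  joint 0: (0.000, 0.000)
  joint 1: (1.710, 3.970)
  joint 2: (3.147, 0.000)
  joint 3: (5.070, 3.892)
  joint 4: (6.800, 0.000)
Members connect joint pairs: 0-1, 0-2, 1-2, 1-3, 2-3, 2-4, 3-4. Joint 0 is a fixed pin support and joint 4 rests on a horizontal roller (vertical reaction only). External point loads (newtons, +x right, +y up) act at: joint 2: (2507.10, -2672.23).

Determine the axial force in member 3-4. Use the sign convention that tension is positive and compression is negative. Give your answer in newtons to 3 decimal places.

N=5 nodes, M=7 members, R=3 reactions → 2N=10, M+R=10
member 0 (0-1): L=4.3226, (cx,cy)=(0.3956,0.9184)
member 1 (0-2): L=3.1470, (cx,cy)=(1.0000,0.0000)
member 2 (1-2): L=4.2221, (cx,cy)=(0.3404,-0.9403)
member 3 (1-3): L=3.3609, (cx,cy)=(0.9997,-0.0232)
member 4 (2-3): L=4.3412, (cx,cy)=(0.4430,0.8965)
member 5 (2-4): L=3.6530, (cx,cy)=(1.0000,0.0000)
member 6 (3-4): L=4.2592, (cx,cy)=(0.4062,-0.9138)
solve A·x = −loads:
  F[0-1] = -1563.0420 N (compression)
  F[0-2] = +3125.4298 N (tension)
  F[1-2] = +1555.0169 N (tension)
  F[1-3] = -1147.8959 N (compression)
  F[2-3] = +1349.6964 N (tension)
  F[2-4] = +549.7116 N (tension)
  F[3-4] = -1353.3628 N (compression)
  Rx@0 = -2507.1000 N
  Ry@0 = +1435.5377 N
  Ry@4 = +1236.6923 N

-1353.363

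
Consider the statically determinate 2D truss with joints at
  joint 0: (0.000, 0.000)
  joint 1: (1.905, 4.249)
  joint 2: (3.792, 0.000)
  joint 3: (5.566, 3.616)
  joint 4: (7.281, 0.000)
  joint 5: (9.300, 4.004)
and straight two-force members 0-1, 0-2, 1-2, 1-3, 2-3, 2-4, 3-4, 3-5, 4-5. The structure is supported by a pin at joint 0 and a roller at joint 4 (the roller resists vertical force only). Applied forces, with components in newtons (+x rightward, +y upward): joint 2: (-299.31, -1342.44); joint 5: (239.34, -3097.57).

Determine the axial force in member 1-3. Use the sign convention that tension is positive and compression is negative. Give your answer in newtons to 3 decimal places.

340.686

N=6 nodes, M=9 members, R=3 reactions → 2N=12, M+R=12
member 0 (0-1): L=4.6565, (cx,cy)=(0.4091,0.9125)
member 1 (0-2): L=3.7920, (cx,cy)=(1.0000,0.0000)
member 2 (1-2): L=4.6492, (cx,cy)=(0.4059,-0.9139)
member 3 (1-3): L=3.7153, (cx,cy)=(0.9854,-0.1704)
member 4 (2-3): L=4.0277, (cx,cy)=(0.4404,0.8978)
member 5 (2-4): L=3.4890, (cx,cy)=(1.0000,0.0000)
member 6 (3-4): L=4.0021, (cx,cy)=(0.4285,-0.9035)
member 7 (3-5): L=3.7541, (cx,cy)=(0.9946,0.1034)
member 8 (4-5): L=4.4842, (cx,cy)=(0.4502,0.8929)
solve A·x = −loads:
  F[0-1] = +380.5850 N (tension)
  F[0-2] = -215.6693 N (compression)
  F[1-2] = -443.4968 N (compression)
  F[1-3] = +340.6865 N (tension)
  F[2-3] = +1946.7653 N (tension)
  F[2-4] = -953.8135 N (compression)
  F[3-4] = -1651.5228 N (compression)
  F[3-5] = +1911.1097 N (tension)
  F[4-5] = -3690.3004 N (compression)
  Rx@0 = +59.9700 N
  Ry@0 = -347.2789 N
  Ry@4 = +4787.2889 N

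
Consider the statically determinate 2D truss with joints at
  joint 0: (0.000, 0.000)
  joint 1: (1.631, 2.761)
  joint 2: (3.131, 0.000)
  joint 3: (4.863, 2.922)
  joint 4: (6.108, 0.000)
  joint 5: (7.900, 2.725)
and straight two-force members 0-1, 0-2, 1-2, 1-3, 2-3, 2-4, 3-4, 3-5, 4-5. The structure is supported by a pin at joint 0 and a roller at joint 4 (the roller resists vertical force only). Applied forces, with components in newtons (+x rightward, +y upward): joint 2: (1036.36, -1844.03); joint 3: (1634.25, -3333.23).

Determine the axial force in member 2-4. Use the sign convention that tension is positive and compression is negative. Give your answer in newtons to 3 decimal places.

1866.598

N=6 nodes, M=9 members, R=3 reactions → 2N=12, M+R=12
member 0 (0-1): L=3.2068, (cx,cy)=(0.5086,0.8610)
member 1 (0-2): L=3.1310, (cx,cy)=(1.0000,0.0000)
member 2 (1-2): L=3.1422, (cx,cy)=(0.4774,-0.8787)
member 3 (1-3): L=3.2360, (cx,cy)=(0.9988,0.0498)
member 4 (2-3): L=3.3967, (cx,cy)=(0.5099,0.8602)
member 5 (2-4): L=2.9770, (cx,cy)=(1.0000,0.0000)
member 6 (3-4): L=3.1762, (cx,cy)=(0.3920,-0.9200)
member 7 (3-5): L=3.0434, (cx,cy)=(0.9979,-0.0647)
member 8 (4-5): L=3.2614, (cx,cy)=(0.5495,0.8355)
solve A·x = −loads:
  F[0-1] = -924.9497 N (compression)
  F[0-2] = +3141.0521 N (tension)
  F[1-2] = +856.4670 N (tension)
  F[1-3] = -880.3925 N (compression)
  F[2-3] = +1268.7882 N (tension)
  F[2-4] = +1866.5980 N (tension)
  F[3-4] = -4761.9665 N (compression)
  F[3-5] = +0.0000 N (tension)
  F[4-5] = -0.0000 N (compression)
  Rx@0 = -2670.6100 N
  Ry@0 = +796.3769 N
  Ry@4 = +4380.8831 N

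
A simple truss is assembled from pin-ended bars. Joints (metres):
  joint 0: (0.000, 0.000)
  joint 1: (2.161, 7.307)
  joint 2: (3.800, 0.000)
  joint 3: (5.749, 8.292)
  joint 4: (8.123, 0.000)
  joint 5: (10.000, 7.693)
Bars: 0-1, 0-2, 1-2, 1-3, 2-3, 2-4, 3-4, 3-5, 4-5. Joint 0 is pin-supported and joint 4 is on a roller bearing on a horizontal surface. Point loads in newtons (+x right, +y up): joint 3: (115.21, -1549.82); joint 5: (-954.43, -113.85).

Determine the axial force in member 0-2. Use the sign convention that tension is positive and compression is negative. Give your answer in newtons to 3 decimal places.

N=6 nodes, M=9 members, R=3 reactions → 2N=12, M+R=12
member 0 (0-1): L=7.6199, (cx,cy)=(0.2836,0.9589)
member 1 (0-2): L=3.8000, (cx,cy)=(1.0000,0.0000)
member 2 (1-2): L=7.4886, (cx,cy)=(0.2189,-0.9758)
member 3 (1-3): L=3.7207, (cx,cy)=(0.9643,0.2647)
member 4 (2-3): L=8.5180, (cx,cy)=(0.2288,0.9735)
member 5 (2-4): L=4.3230, (cx,cy)=(1.0000,0.0000)
member 6 (3-4): L=8.6251, (cx,cy)=(0.2752,-0.9614)
member 7 (3-5): L=4.2930, (cx,cy)=(0.9902,-0.1395)
member 8 (4-5): L=7.9187, (cx,cy)=(0.2370,0.9715)
solve A·x = −loads:
  F[0-1] = -1264.8693 N (compression)
  F[0-2] = -480.5015 N (compression)
  F[1-2] = +1075.8995 N (tension)
  F[1-3] = -616.1816 N (compression)
  F[2-3] = -1078.4234 N (compression)
  F[2-4] = +1.7319 N (tension)
  F[3-4] = -219.1137 N (compression)
  F[3-5] = -904.7026 N (compression)
  F[4-5] = -247.1256 N (compression)
  Rx@0 = +839.2200 N
  Ry@0 = +1212.9367 N
  Ry@4 = +450.7333 N

-480.501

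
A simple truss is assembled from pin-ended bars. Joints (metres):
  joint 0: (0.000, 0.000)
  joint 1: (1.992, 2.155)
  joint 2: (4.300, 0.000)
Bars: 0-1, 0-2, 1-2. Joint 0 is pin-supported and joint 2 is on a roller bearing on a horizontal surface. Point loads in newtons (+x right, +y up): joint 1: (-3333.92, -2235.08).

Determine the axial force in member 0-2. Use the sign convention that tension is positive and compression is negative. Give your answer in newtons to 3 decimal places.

-680.536

N=3 nodes, M=3 members, R=3 reactions → 2N=6, M+R=6
member 0 (0-1): L=2.9346, (cx,cy)=(0.6788,0.7343)
member 1 (0-2): L=4.3000, (cx,cy)=(1.0000,0.0000)
member 2 (1-2): L=3.1577, (cx,cy)=(0.7309,-0.6825)
solve A·x = −loads:
  F[0-1] = -3908.9936 N (compression)
  F[0-2] = -680.5364 N (compression)
  F[1-2] = +931.0703 N (tension)
  Rx@0 = +3333.9200 N
  Ry@0 = +2870.5028 N
  Ry@2 = -635.4228 N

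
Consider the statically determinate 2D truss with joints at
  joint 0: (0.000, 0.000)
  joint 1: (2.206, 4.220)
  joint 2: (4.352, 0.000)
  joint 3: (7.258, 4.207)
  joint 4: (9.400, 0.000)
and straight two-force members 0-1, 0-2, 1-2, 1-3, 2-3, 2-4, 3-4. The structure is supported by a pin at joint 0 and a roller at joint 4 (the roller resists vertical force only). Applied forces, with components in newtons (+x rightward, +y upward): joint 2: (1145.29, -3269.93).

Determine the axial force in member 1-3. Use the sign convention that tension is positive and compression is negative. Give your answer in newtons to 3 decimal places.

N=5 nodes, M=7 members, R=3 reactions → 2N=10, M+R=10
member 0 (0-1): L=4.7618, (cx,cy)=(0.4633,0.8862)
member 1 (0-2): L=4.3520, (cx,cy)=(1.0000,0.0000)
member 2 (1-2): L=4.7343, (cx,cy)=(0.4533,-0.8914)
member 3 (1-3): L=5.0520, (cx,cy)=(1.0000,-0.0026)
member 4 (2-3): L=5.1131, (cx,cy)=(0.5683,0.8228)
member 5 (2-4): L=5.0480, (cx,cy)=(1.0000,0.0000)
member 6 (3-4): L=4.7209, (cx,cy)=(0.4537,-0.8911)
solve A·x = −loads:
  F[0-1] = -1981.4795 N (compression)
  F[0-2] = +2063.2484 N (tension)
  F[1-2] = +1975.2720 N (tension)
  F[1-3] = -1813.3285 N (compression)
  F[2-3] = +1834.2974 N (tension)
  F[2-4] = +770.8084 N (tension)
  F[3-4] = -1698.8417 N (compression)
  Rx@0 = -1145.2900 N
  Ry@0 = +1756.0220 N
  Ry@4 = +1513.9080 N

-1813.329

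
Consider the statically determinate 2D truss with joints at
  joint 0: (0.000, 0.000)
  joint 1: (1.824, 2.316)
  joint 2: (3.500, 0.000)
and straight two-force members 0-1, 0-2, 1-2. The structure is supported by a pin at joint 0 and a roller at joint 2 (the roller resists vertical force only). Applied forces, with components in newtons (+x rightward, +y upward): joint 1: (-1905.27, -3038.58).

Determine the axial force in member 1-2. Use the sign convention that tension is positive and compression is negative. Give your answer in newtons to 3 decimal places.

N=3 nodes, M=3 members, R=3 reactions → 2N=6, M+R=6
member 0 (0-1): L=2.9480, (cx,cy)=(0.6187,0.7856)
member 1 (0-2): L=3.5000, (cx,cy)=(1.0000,0.0000)
member 2 (1-2): L=2.8588, (cx,cy)=(0.5863,-0.8101)
solve A·x = −loads:
  F[0-1] = -3456.9120 N (compression)
  F[0-2] = +233.5906 N (tension)
  F[1-2] = -398.4443 N (compression)
  Rx@0 = +1905.2700 N
  Ry@0 = +2715.7901 N
  Ry@2 = +322.7899 N

-398.444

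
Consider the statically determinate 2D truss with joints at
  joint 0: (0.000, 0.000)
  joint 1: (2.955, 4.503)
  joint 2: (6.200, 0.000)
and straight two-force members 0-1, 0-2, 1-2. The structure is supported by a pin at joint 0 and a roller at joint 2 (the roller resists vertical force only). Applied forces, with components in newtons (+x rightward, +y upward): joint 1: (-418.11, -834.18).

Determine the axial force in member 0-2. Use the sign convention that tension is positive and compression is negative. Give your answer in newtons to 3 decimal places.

67.676

N=3 nodes, M=3 members, R=3 reactions → 2N=6, M+R=6
member 0 (0-1): L=5.3860, (cx,cy)=(0.5486,0.8361)
member 1 (0-2): L=6.2000, (cx,cy)=(1.0000,0.0000)
member 2 (1-2): L=5.5504, (cx,cy)=(0.5846,-0.8113)
solve A·x = −loads:
  F[0-1] = -885.4292 N (compression)
  F[0-2] = +67.6757 N (tension)
  F[1-2] = -115.7558 N (compression)
  Rx@0 = +418.1100 N
  Ry@0 = +740.2683 N
  Ry@2 = +93.9117 N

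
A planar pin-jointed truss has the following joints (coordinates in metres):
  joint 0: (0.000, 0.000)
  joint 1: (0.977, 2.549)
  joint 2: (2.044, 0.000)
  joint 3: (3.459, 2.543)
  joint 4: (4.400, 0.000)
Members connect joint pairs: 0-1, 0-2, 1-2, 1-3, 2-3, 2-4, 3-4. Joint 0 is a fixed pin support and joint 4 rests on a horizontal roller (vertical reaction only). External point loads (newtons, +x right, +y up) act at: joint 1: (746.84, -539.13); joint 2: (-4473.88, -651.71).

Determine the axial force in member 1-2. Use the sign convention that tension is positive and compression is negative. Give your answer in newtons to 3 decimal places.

N=5 nodes, M=7 members, R=3 reactions → 2N=10, M+R=10
member 0 (0-1): L=2.7298, (cx,cy)=(0.3579,0.9338)
member 1 (0-2): L=2.0440, (cx,cy)=(1.0000,0.0000)
member 2 (1-2): L=2.7633, (cx,cy)=(0.3861,-0.9224)
member 3 (1-3): L=2.4820, (cx,cy)=(1.0000,-0.0024)
member 4 (2-3): L=2.9102, (cx,cy)=(0.4862,0.8738)
member 5 (2-4): L=2.3560, (cx,cy)=(1.0000,0.0000)
member 6 (3-4): L=2.7115, (cx,cy)=(0.3470,-0.9379)
solve A·x = −loads:
  F[0-1] = -359.5373 N (compression)
  F[0-2] = -3598.3620 N (compression)
  F[1-2] = -218.4368 N (compression)
  F[1-3] = -791.1751 N (compression)
  F[2-3] = +976.3945 N (tension)
  F[2-4] = +316.4240 N (tension)
  F[3-4] = -911.7847 N (compression)
  Rx@0 = +3727.0400 N
  Ry@0 = +335.7217 N
  Ry@4 = +855.1183 N

-218.437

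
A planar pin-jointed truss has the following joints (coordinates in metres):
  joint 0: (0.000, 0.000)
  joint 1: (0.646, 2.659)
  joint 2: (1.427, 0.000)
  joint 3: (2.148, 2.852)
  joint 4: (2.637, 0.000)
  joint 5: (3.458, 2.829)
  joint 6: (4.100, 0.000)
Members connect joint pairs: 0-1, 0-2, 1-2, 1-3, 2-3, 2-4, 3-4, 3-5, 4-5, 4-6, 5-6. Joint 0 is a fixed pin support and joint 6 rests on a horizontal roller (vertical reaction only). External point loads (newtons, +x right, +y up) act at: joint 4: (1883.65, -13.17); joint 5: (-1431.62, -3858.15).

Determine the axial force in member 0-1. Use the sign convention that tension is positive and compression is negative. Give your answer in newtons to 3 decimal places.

N=7 nodes, M=11 members, R=3 reactions → 2N=14, M+R=14
member 0 (0-1): L=2.7363, (cx,cy)=(0.2361,0.9717)
member 1 (0-2): L=1.4270, (cx,cy)=(1.0000,0.0000)
member 2 (1-2): L=2.7713, (cx,cy)=(0.2818,-0.9595)
member 3 (1-3): L=1.5143, (cx,cy)=(0.9918,0.1274)
member 4 (2-3): L=2.9417, (cx,cy)=(0.2451,0.9695)
member 5 (2-4): L=1.2100, (cx,cy)=(1.0000,0.0000)
member 6 (3-4): L=2.8936, (cx,cy)=(0.1690,-0.9856)
member 7 (3-5): L=1.3102, (cx,cy)=(0.9998,-0.0176)
member 8 (4-5): L=2.9457, (cx,cy)=(0.2787,0.9604)
member 9 (4-6): L=1.4630, (cx,cy)=(1.0000,0.0000)
member 10 (5-6): L=2.9009, (cx,cy)=(0.2213,-0.9752)
solve A·x = −loads:
  F[0-1] = -1643.0918 N (compression)
  F[0-2] = +839.9330 N (tension)
  F[1-2] = +1553.5134 N (tension)
  F[1-3] = -832.4945 N (compression)
  F[2-3] = -1537.4408 N (compression)
  F[2-4] = +1654.5538 N (tension)
  F[3-4] = +1646.3233 N (tension)
  F[3-5] = -1480.9685 N (compression)
  F[4-5] = -1675.8807 N (compression)
  F[4-6] = +516.2036 N (tension)
  F[5-6] = -2332.5100 N (compression)
  Rx@0 = -452.0300 N
  Ry@0 = +1596.6471 N
  Ry@6 = +2274.6729 N

-1643.092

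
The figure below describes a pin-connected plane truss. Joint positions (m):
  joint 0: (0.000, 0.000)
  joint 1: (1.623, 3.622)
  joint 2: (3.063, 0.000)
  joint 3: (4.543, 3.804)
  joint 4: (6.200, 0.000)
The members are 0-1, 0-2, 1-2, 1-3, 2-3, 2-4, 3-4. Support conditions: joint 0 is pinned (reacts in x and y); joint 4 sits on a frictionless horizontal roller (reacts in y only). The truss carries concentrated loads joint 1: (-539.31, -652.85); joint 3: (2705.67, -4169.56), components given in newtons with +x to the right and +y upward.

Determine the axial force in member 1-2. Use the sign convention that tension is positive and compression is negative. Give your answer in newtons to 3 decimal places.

-393.742

N=5 nodes, M=7 members, R=3 reactions → 2N=10, M+R=10
member 0 (0-1): L=3.9690, (cx,cy)=(0.4089,0.9126)
member 1 (0-2): L=3.0630, (cx,cy)=(1.0000,0.0000)
member 2 (1-2): L=3.8978, (cx,cy)=(0.3694,-0.9293)
member 3 (1-3): L=2.9257, (cx,cy)=(0.9981,0.0622)
member 4 (2-3): L=4.0818, (cx,cy)=(0.3626,0.9319)
member 5 (2-4): L=3.1370, (cx,cy)=(1.0000,0.0000)
member 6 (3-4): L=4.1492, (cx,cy)=(0.3994,-0.9168)
solve A·x = −loads:
  F[0-1] = -275.3772 N (compression)
  F[0-2] = +2278.9668 N (tension)
  F[1-2] = -393.7422 N (compression)
  F[1-3] = +573.2790 N (tension)
  F[2-3] = +392.6031 N (tension)
  F[2-4] = +1991.1481 N (tension)
  F[3-4] = -4985.9509 N (compression)
  Rx@0 = -2166.3600 N
  Ry@0 = +251.3012 N
  Ry@4 = +4571.1088 N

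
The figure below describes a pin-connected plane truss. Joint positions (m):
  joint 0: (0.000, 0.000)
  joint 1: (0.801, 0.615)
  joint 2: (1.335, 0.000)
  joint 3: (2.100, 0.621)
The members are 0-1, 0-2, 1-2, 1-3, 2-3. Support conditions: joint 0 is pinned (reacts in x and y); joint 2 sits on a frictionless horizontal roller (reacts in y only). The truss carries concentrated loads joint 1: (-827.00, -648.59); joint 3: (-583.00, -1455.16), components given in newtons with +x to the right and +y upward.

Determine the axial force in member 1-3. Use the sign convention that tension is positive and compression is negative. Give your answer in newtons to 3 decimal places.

N=4 nodes, M=5 members, R=3 reactions → 2N=8, M+R=8
member 0 (0-1): L=1.0099, (cx,cy)=(0.7932,0.6090)
member 1 (0-2): L=1.3350, (cx,cy)=(1.0000,0.0000)
member 2 (1-2): L=0.8145, (cx,cy)=(0.6556,-0.7551)
member 3 (1-3): L=1.2990, (cx,cy)=(1.0000,0.0046)
member 4 (2-3): L=0.9853, (cx,cy)=(0.7764,0.6302)
solve A·x = −loads:
  F[0-1] = -127.6716 N (compression)
  F[0-2] = -1308.7340 N (compression)
  F[1-2] = -748.5553 N (compression)
  F[1-3] = +1216.5233 N (tension)
  F[2-3] = -2317.7819 N (compression)
  Rx@0 = +1410.0000 N
  Ry@0 = +77.7511 N
  Ry@2 = +2025.9989 N

1216.523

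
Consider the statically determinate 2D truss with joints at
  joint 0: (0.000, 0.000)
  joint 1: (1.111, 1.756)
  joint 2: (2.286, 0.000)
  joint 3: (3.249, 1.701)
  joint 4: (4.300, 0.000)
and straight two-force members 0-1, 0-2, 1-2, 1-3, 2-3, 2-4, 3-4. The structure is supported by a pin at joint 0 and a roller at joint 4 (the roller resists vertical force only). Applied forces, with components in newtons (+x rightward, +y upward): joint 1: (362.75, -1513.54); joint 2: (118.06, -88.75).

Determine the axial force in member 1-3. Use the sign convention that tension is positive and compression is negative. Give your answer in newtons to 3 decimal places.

N=5 nodes, M=7 members, R=3 reactions → 2N=10, M+R=10
member 0 (0-1): L=2.0779, (cx,cy)=(0.5347,0.8451)
member 1 (0-2): L=2.2860, (cx,cy)=(1.0000,0.0000)
member 2 (1-2): L=2.1129, (cx,cy)=(0.5561,-0.8311)
member 3 (1-3): L=2.1387, (cx,cy)=(0.9997,-0.0257)
member 4 (2-3): L=1.9547, (cx,cy)=(0.4927,0.8702)
member 5 (2-4): L=2.0140, (cx,cy)=(1.0000,0.0000)
member 6 (3-4): L=1.9995, (cx,cy)=(0.5256,-0.8507)
solve A·x = −loads:
  F[0-1] = -1202.1725 N (compression)
  F[0-2] = +1123.5669 N (tension)
  F[1-2] = -577.5721 N (compression)
  F[1-3] = -684.5343 N (compression)
  F[2-3] = +653.5955 N (tension)
  F[2-4] = +362.3049 N (tension)
  F[3-4] = -689.2757 N (compression)
  Rx@0 = -480.8100 N
  Ry@0 = +1015.9145 N
  Ry@4 = +586.3755 N

-684.534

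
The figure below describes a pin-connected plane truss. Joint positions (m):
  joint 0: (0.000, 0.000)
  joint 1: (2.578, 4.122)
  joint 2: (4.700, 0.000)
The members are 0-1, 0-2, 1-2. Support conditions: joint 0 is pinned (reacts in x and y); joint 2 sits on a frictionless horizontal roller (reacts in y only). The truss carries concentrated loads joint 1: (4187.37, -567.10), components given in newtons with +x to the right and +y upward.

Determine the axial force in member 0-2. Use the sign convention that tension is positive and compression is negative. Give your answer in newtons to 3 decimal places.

2050.686

N=3 nodes, M=3 members, R=3 reactions → 2N=6, M+R=6
member 0 (0-1): L=4.8618, (cx,cy)=(0.5303,0.8478)
member 1 (0-2): L=4.7000, (cx,cy)=(1.0000,0.0000)
member 2 (1-2): L=4.6361, (cx,cy)=(0.4577,-0.8891)
solve A·x = −loads:
  F[0-1] = +4029.5187 N (tension)
  F[0-2] = +2050.6865 N (tension)
  F[1-2] = -4480.3317 N (compression)
  Rx@0 = -4187.3700 N
  Ry@0 = -3416.3730 N
  Ry@2 = +3983.4730 N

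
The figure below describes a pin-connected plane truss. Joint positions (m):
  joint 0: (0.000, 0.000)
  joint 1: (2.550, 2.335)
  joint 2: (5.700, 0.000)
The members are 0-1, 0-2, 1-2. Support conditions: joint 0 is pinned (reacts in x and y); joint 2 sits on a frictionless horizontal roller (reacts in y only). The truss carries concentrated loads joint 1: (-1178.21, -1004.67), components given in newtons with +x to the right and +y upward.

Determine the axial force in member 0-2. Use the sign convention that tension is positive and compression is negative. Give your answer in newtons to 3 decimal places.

N=3 nodes, M=3 members, R=3 reactions → 2N=6, M+R=6
member 0 (0-1): L=3.4576, (cx,cy)=(0.7375,0.6753)
member 1 (0-2): L=5.7000, (cx,cy)=(1.0000,0.0000)
member 2 (1-2): L=3.9211, (cx,cy)=(0.8034,-0.5955)
solve A·x = −loads:
  F[0-1] = -1536.8228 N (compression)
  F[0-2] = -44.7813 N (compression)
  F[1-2] = +55.7430 N (tension)
  Rx@0 = +1178.2100 N
  Ry@0 = +1037.8651 N
  Ry@2 = -33.1951 N

-44.781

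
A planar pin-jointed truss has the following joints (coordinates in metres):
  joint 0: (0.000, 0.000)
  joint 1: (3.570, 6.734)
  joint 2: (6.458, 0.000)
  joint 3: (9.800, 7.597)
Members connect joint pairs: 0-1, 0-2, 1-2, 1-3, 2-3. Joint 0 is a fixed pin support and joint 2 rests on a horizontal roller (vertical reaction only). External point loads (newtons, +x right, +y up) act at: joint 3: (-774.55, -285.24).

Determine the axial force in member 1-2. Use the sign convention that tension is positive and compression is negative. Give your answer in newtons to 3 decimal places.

N=4 nodes, M=5 members, R=3 reactions → 2N=8, M+R=8
member 0 (0-1): L=7.6218, (cx,cy)=(0.4684,0.8835)
member 1 (0-2): L=6.4580, (cx,cy)=(1.0000,0.0000)
member 2 (1-2): L=7.3272, (cx,cy)=(0.3941,-0.9190)
member 3 (1-3): L=6.2895, (cx,cy)=(0.9905,0.1372)
member 4 (2-3): L=8.2996, (cx,cy)=(0.4027,0.9153)
solve A·x = −loads:
  F[0-1] = -864.2101 N (compression)
  F[0-2] = -369.7592 N (compression)
  F[1-2] = +726.6238 N (tension)
  F[1-3] = -697.7895 N (compression)
  F[2-3] = -207.0193 N (compression)
  Rx@0 = +774.5500 N
  Ry@0 = +763.5467 N
  Ry@2 = -478.3067 N

726.624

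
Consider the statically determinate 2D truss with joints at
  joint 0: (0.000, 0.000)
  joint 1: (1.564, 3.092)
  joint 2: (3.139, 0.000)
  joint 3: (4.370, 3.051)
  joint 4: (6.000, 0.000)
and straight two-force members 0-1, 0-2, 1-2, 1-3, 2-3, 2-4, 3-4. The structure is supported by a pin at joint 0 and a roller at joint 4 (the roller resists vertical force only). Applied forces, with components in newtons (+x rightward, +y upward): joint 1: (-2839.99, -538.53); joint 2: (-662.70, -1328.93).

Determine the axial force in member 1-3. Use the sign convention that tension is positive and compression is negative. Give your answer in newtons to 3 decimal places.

585.421

N=5 nodes, M=7 members, R=3 reactions → 2N=10, M+R=10
member 0 (0-1): L=3.4650, (cx,cy)=(0.4514,0.8923)
member 1 (0-2): L=3.1390, (cx,cy)=(1.0000,0.0000)
member 2 (1-2): L=3.4700, (cx,cy)=(0.4539,-0.8911)
member 3 (1-3): L=2.8063, (cx,cy)=(0.9999,-0.0146)
member 4 (2-3): L=3.2900, (cx,cy)=(0.3742,0.9274)
member 5 (2-4): L=2.8610, (cx,cy)=(1.0000,0.0000)
member 6 (3-4): L=3.4591, (cx,cy)=(0.4712,-0.8820)
solve A·x = −loads:
  F[0-1] = -2796.4384 N (compression)
  F[0-2] = -2240.4768 N (compression)
  F[1-2] = +2186.4873 N (tension)
  F[1-3] = +585.4213 N (tension)
  F[2-3] = -667.8731 N (compression)
  F[2-4] = -335.4631 N (compression)
  F[3-4] = +711.9059 N (tension)
  Rx@0 = +3502.6900 N
  Ry@0 = +2495.3728 N
  Ry@4 = -627.9128 N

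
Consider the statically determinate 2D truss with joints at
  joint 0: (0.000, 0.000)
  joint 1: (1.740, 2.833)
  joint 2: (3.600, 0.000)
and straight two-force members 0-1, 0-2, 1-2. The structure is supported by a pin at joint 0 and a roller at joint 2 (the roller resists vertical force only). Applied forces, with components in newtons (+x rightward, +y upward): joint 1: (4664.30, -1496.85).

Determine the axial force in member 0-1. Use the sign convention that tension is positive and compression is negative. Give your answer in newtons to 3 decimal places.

N=3 nodes, M=3 members, R=3 reactions → 2N=6, M+R=6
member 0 (0-1): L=3.3247, (cx,cy)=(0.5234,0.8521)
member 1 (0-2): L=3.6000, (cx,cy)=(1.0000,0.0000)
member 2 (1-2): L=3.3890, (cx,cy)=(0.5488,-0.8359)
solve A·x = −loads:
  F[0-1] = +3399.9886 N (tension)
  F[0-2] = +2884.8859 N (tension)
  F[1-2] = -5256.4247 N (compression)
  Rx@0 = -4664.3000 N
  Ry@0 = -2897.1725 N
  Ry@2 = +4394.0225 N

3399.989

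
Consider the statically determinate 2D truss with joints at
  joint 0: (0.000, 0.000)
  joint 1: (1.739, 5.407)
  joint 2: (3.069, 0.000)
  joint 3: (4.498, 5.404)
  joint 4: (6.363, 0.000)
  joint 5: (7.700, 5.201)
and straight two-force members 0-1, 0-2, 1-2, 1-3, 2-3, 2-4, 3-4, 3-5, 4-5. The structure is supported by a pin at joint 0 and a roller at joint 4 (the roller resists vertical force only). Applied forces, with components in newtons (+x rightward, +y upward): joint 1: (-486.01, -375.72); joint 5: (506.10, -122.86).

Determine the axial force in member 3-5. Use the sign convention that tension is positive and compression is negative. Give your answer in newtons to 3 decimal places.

N=6 nodes, M=9 members, R=3 reactions → 2N=12, M+R=12
member 0 (0-1): L=5.6798, (cx,cy)=(0.3062,0.9520)
member 1 (0-2): L=3.0690, (cx,cy)=(1.0000,0.0000)
member 2 (1-2): L=5.5682, (cx,cy)=(0.2389,-0.9711)
member 3 (1-3): L=2.7590, (cx,cy)=(1.0000,-0.0011)
member 4 (2-3): L=5.5897, (cx,cy)=(0.2556,0.9668)
member 5 (2-4): L=3.2940, (cx,cy)=(1.0000,0.0000)
member 6 (3-4): L=5.7168, (cx,cy)=(0.3262,-0.9453)
member 7 (3-5): L=3.2084, (cx,cy)=(0.9980,-0.0633)
member 8 (4-5): L=5.3701, (cx,cy)=(0.2490,0.9685)
solve A·x = −loads:
  F[0-1] = -258.9709 N (compression)
  F[0-2] = +99.3803 N (tension)
  F[1-2] = -133.5280 N (compression)
  F[1-3] = +438.6142 N (tension)
  F[2-3] = +134.1198 N (tension)
  F[2-4] = +33.1988 N (tension)
  F[3-4] = -172.1456 N (compression)
  F[3-5] = +530.1229 N (tension)
  F[4-5] = -92.2227 N (compression)
  Rx@0 = -20.0900 N
  Ry@0 = +246.5339 N
  Ry@4 = +252.0461 N

530.123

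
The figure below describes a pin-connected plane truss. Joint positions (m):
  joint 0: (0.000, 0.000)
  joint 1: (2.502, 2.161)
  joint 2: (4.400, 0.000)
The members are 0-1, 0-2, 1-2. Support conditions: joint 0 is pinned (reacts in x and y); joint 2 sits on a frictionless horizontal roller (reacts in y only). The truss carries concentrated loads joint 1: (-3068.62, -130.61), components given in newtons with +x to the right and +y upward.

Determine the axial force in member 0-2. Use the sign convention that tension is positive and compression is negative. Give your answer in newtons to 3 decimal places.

-1258.460

N=3 nodes, M=3 members, R=3 reactions → 2N=6, M+R=6
member 0 (0-1): L=3.3060, (cx,cy)=(0.7568,0.6537)
member 1 (0-2): L=4.4000, (cx,cy)=(1.0000,0.0000)
member 2 (1-2): L=2.8762, (cx,cy)=(0.6599,-0.7513)
solve A·x = −loads:
  F[0-1] = -2391.8733 N (compression)
  F[0-2] = -1258.4603 N (compression)
  F[1-2] = +1907.0282 N (tension)
  Rx@0 = +3068.6200 N
  Ry@0 = +1563.4513 N
  Ry@2 = -1432.8413 N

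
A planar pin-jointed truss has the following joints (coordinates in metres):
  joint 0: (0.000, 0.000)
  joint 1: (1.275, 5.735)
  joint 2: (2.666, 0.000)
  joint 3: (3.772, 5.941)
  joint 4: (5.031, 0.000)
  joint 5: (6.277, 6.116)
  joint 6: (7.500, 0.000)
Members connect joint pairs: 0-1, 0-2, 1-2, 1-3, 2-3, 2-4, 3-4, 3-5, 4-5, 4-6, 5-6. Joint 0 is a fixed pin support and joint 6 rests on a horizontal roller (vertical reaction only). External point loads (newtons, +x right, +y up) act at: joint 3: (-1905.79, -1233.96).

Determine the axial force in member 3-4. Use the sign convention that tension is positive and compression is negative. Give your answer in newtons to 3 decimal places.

N=7 nodes, M=11 members, R=3 reactions → 2N=14, M+R=14
member 0 (0-1): L=5.8750, (cx,cy)=(0.2170,0.9762)
member 1 (0-2): L=2.6660, (cx,cy)=(1.0000,0.0000)
member 2 (1-2): L=5.9013, (cx,cy)=(0.2357,-0.9718)
member 3 (1-3): L=2.5055, (cx,cy)=(0.9966,0.0822)
member 4 (2-3): L=6.0431, (cx,cy)=(0.1830,0.9831)
member 5 (2-4): L=2.3650, (cx,cy)=(1.0000,0.0000)
member 6 (3-4): L=6.0729, (cx,cy)=(0.2073,-0.9783)
member 7 (3-5): L=2.5111, (cx,cy)=(0.9976,0.0697)
member 8 (4-5): L=6.2416, (cx,cy)=(0.1996,0.9799)
member 9 (4-6): L=2.4690, (cx,cy)=(1.0000,0.0000)
member 10 (5-6): L=6.2371, (cx,cy)=(0.1961,-0.9806)
solve A·x = −loads:
  F[0-1] = -2174.8329 N (compression)
  F[0-2] = -1433.8065 N (compression)
  F[1-2] = +2102.4182 N (tension)
  F[1-3] = -970.8348 N (compression)
  F[2-3] = -2078.2821 N (compression)
  F[2-4] = -557.8761 N (compression)
  F[3-4] = +934.7836 N (tension)
  F[3-5] = +364.9704 N (tension)
  F[4-5] = -933.2599 N (compression)
  F[4-6] = -177.7790 N (compression)
  F[5-6] = +906.6409 N (tension)
  Rx@0 = +1905.7900 N
  Ry@0 = +2123.0002 N
  Ry@6 = -889.0402 N

934.784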